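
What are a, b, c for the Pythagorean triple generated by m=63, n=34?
(2813, 4284, 5125)

Euclid's formula: a = m² - n², b = 2mn, c = m² + n²
m = 63, n = 34
a = 63² - 34² = 3969 - 1156 = 2813
b = 2 × 63 × 34 = 4284
c = 63² + 34² = 3969 + 1156 = 5125
Verification: 2813² + 4284² = 7912969 + 18352656 = 26265625 = 5125² ✓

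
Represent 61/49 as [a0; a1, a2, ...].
[1; 4, 12]

Euclidean algorithm steps:
61 = 1 × 49 + 12
49 = 4 × 12 + 1
12 = 12 × 1 + 0
Continued fraction: [1; 4, 12]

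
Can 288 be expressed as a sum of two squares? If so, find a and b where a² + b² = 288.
12² + 12² (a=12, b=12)

Factorization: 288 = 2^5 × 3^2
By Fermat: n is sum of two squares iff every prime p ≡ 3 (mod 4) appears to even power.
All primes ≡ 3 (mod 4) appear to even power.
Search a = 0, 1, 2, … for 288 - a² a perfect square: first hit at a = 12: 288 - 144 = 144 = 12².
288 = 12² + 12² = 144 + 144 ✓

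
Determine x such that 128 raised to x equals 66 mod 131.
37

Baby-step giant-step with step n = ⌈√131⌉ = 12.
Baby steps 128^j mod 131 (j:value) for j=0..11: 0:1, 1:128, 2:9, 3:104, 4:81, 5:19, 6:74, 7:40, 8:11, 9:98, 10:99, 11:96.
Giant-step multiplier: 128^(-12) ≡ 128^(130-12) = 128^118 ≡ 5 (mod 131).
Giant steps γ_i = 66·5^i mod 131: γ_0=66, γ_1=68, γ_2=78, γ_3=128 (in table at j=1).
x = i·n + j = 3·12 + 1 = 37.
Check: 128^37 ≡ 66 (mod 131).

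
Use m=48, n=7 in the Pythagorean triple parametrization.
(2255, 672, 2353)

Euclid's formula: a = m² - n², b = 2mn, c = m² + n²
m = 48, n = 7
a = 48² - 7² = 2304 - 49 = 2255
b = 2 × 48 × 7 = 672
c = 48² + 7² = 2304 + 49 = 2353
Verification: 2255² + 672² = 5085025 + 451584 = 5536609 = 2353² ✓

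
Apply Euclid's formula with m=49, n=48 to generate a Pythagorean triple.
(97, 4704, 4705)

Euclid's formula: a = m² - n², b = 2mn, c = m² + n²
m = 49, n = 48
a = 49² - 48² = 2401 - 2304 = 97
b = 2 × 49 × 48 = 4704
c = 49² + 48² = 2401 + 2304 = 4705
Verification: 97² + 4704² = 9409 + 22127616 = 22137025 = 4705² ✓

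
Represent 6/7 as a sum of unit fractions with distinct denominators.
1/2 + 1/3 + 1/42

Greedy algorithm:
6/7: ceiling(7/6) = 2, use 1/2
5/14: ceiling(14/5) = 3, use 1/3
1/42: ceiling(42/1) = 42, use 1/42
Result: 6/7 = 1/2 + 1/3 + 1/42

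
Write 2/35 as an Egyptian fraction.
1/18 + 1/630

Greedy algorithm:
2/35: ceiling(35/2) = 18, use 1/18
1/630: ceiling(630/1) = 630, use 1/630
Result: 2/35 = 1/18 + 1/630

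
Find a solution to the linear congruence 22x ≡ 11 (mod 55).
x ≡ 3 (mod 5)

gcd(22, 55) = 11, which divides 11, so solutions exist.
Divide through by 11: 2x ≡ 1 (mod 5).
Find 2^(-1) mod 5 by the extended Euclidean algorithm:
5 = 2 × 2 + 1  ⟹  1 = (1)·5 + (-2)·2
So (-2)·2 ≡ 1 (mod 5), i.e. 2^(-1) ≡ -2 ≡ 3 (mod 5).
x ≡ 3 × 1 = 3 ≡ 3 (mod 5).
Check: 22 × 3 = 66 ≡ 11 (mod 55).
x ≡ 3 (mod 5), giving 11 solutions mod 55.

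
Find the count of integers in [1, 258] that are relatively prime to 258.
84

258 = 2 × 3 × 43
φ(n) = n × ∏(1 - 1/p) for each prime p dividing n
φ(258) = 258 × (1 - 1/2) × (1 - 1/3) × (1 - 1/43) = 84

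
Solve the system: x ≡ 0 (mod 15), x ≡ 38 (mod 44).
390

Using Chinese Remainder Theorem:
M = 15 × 44 = 660
M1 = 44, M2 = 15
y1 = 44^(-1) mod 15 = 14
y2 = 15^(-1) mod 44 = 3
x = (0×44×14 + 38×15×3) mod 660 = 390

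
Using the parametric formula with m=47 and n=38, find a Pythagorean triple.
(765, 3572, 3653)

Euclid's formula: a = m² - n², b = 2mn, c = m² + n²
m = 47, n = 38
a = 47² - 38² = 2209 - 1444 = 765
b = 2 × 47 × 38 = 3572
c = 47² + 38² = 2209 + 1444 = 3653
Verification: 765² + 3572² = 585225 + 12759184 = 13344409 = 3653² ✓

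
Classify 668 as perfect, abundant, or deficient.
deficient

Proper divisors of 668: sum = 1 + 2 + 4 + 167 + 334 = 508
Since 508 < 668, 668 is deficient.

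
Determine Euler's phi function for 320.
128

320 = 2^6 × 5
φ(n) = n × ∏(1 - 1/p) for each prime p dividing n
φ(320) = 320 × (1 - 1/2) × (1 - 1/5) = 128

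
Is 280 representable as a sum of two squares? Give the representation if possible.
Not possible

Factorization: 280 = 2^3 × 5 × 7
By Fermat: n is sum of two squares iff every prime p ≡ 3 (mod 4) appears to even power.
Prime(s) ≡ 3 (mod 4) with odd exponent: [(7, 1)]
Therefore 280 cannot be expressed as a² + b².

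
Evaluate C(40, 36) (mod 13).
0

Using Lucas' theorem:
Write n=40 and k=36 in base 13:
n in base 13: [3, 1]
k in base 13: [2, 10]
C(40,36) mod 13 = ∏ C(n_i, k_i) mod 13
Digit binomials (mod 13): C(3,2) = 3; C(1,10) = 0 (k_i > n_i)
Product: 3 × 0 = 0 ≡ 0 (mod 13)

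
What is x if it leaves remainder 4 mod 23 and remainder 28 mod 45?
73

Using Chinese Remainder Theorem:
M = 23 × 45 = 1035
M1 = 45, M2 = 23
y1 = 45^(-1) mod 23 = 22
y2 = 23^(-1) mod 45 = 2
x = (4×45×22 + 28×23×2) mod 1035 = 73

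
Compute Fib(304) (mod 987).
0

Matrix identity: Q^n = [[F_(n+1), F_n], [F_n, F_(n-1)]] with Q = [[1,1],[1,0]].
n = 304 = 100110000₂. Square-and-multiply, entries mod 987:
Q^1 = [[1,1],[1,0]]
Q^2 = (Q^1)² = [[2,1],[1,1]]
Q^4 = (Q^2)² = [[5,3],[3,2]]
Q^9 = (Q^4)²·Q = [[55,34],[34,21]]
Q^19 = (Q^9)²·Q = [[843,233],[233,610]]
Q^38 = (Q^19)² = [[13,8],[8,5]]
Q^76 = (Q^38)² = [[233,144],[144,89]]
Q^152 = (Q^76)² = [[13,966],[966,34]]
Q^304 = (Q^152)² = [[610,0],[0,610]]
F_304 mod 987 = Q^304[0][1] = 0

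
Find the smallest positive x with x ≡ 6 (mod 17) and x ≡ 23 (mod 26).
23

Using Chinese Remainder Theorem:
M = 17 × 26 = 442
M1 = 26, M2 = 17
y1 = 26^(-1) mod 17 = 2
y2 = 17^(-1) mod 26 = 23
x = (6×26×2 + 23×17×23) mod 442 = 23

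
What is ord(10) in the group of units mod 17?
16

17 is prime, so ord(10) divides φ(17) = 16.
Divisors of 16: 1, 2, 4, 8, 16.
Repeated squaring: 10^1 ≡ 10, 10^2 ≡ 15, 10^4 ≡ 4, 10^8 ≡ 16, 10^16 ≡ 1 (mod 17).
Test 10^d mod 17 for each divisor d in increasing order:
10^1 ≡ 10
10^2 ≡ 15
10^4 ≡ 4
10^8 ≡ 16
10^16 ≡ 1  ← first divisor giving 1
The order is 16.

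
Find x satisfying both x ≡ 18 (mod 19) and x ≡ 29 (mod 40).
189

Using Chinese Remainder Theorem:
M = 19 × 40 = 760
M1 = 40, M2 = 19
y1 = 40^(-1) mod 19 = 10
y2 = 19^(-1) mod 40 = 19
x = (18×40×10 + 29×19×19) mod 760 = 189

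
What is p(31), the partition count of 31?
6842

p(n) counts ways to write n as a sum of positive integers (order ignored).
Euler's pentagonal recurrence: p(k) = p(k-1) + p(k-2) - p(k-5) - p(k-7) + p(k-12) + p(k-15) - ... (offsets j(3j∓1)/2, signs ++--, p(0)=1, p(<0)=0).
DP table for k = 0..30: p(0)=1, p(1)=1, p(2)=2, p(3)=3, p(4)=5, p(5)=7, p(6)=11, p(7)=15, p(8)=22, p(9)=30, p(10)=42, p(11)=56, p(12)=77, p(13)=101, p(14)=135, p(15)=176, p(16)=231, p(17)=297, p(18)=385, p(19)=490, p(20)=627, p(21)=792, p(22)=1002, p(23)=1255, p(24)=1575, p(25)=1958, p(26)=2436, p(27)=3010, p(28)=3718, p(29)=4565, p(30)=5604.
Final step: p(31) = p(30) + p(29) - p(26) - p(24) + p(19) + p(16) - p(9) - p(5)
= 5604 + 4565 - 2436 - 1575 + 490 + 231 - 30 - 7
= 6842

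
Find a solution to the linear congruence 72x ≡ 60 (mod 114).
x ≡ 4 (mod 19)

gcd(72, 114) = 6, which divides 60, so solutions exist.
Divide through by 6: 12x ≡ 10 (mod 19).
Find 12^(-1) mod 19 by the extended Euclidean algorithm:
19 = 1 × 12 + 7  ⟹  7 = (1)·19 + (-1)·12
12 = 1 × 7 + 5  ⟹  5 = (-1)·19 + (2)·12
7 = 1 × 5 + 2  ⟹  2 = (2)·19 + (-3)·12
5 = 2 × 2 + 1  ⟹  1 = (-5)·19 + (8)·12
So (8)·12 ≡ 1 (mod 19), i.e. 12^(-1) ≡ 8 (mod 19).
x ≡ 8 × 10 = 80 ≡ 4 (mod 19).
Check: 72 × 4 = 288 ≡ 60 (mod 114).
x ≡ 4 (mod 19), giving 6 solutions mod 114.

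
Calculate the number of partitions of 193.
2168627105469

p(n) counts ways to write n as a sum of positive integers (order ignored).
Euler's pentagonal recurrence: p(k) = p(k-1) + p(k-2) - p(k-5) - p(k-7) + p(k-12) + p(k-15) - ... (offsets j(3j∓1)/2, signs ++--, p(0)=1, p(<0)=0).
DP table for k = 0..192: p(0)=1, p(1)=1, p(2)=2, p(3)=3, p(4)=5, p(5)=7, p(6)=11, p(7)=15, p(8)=22, p(9)=30, p(10)=42, p(11)=56, p(12)=77, p(13)=101, p(14)=135, p(15)=176, p(16)=231, p(17)=297, p(18)=385, p(19)=490, p(20)=627, p(21)=792, p(22)=1002, p(23)=1255, p(24)=1575, p(25)=1958, p(26)=2436, p(27)=3010, p(28)=3718, p(29)=4565, p(30)=5604, p(31)=6842, p(32)=8349, p(33)=10143, p(34)=12310, p(35)=14883, p(36)=17977, p(37)=21637, p(38)=26015, p(39)=31185, p(40)=37338, p(41)=44583, p(42)=53174, p(43)=63261, p(44)=75175, p(45)=89134, p(46)=105558, p(47)=124754, p(48)=147273, p(49)=173525, p(50)=204226, p(51)=239943, p(52)=281589, p(53)=329931, p(54)=386155, p(55)=451276, p(56)=526823, p(57)=614154, p(58)=715220, p(59)=831820, p(60)=966467, p(61)=1121505, p(62)=1300156, p(63)=1505499, p(64)=1741630, p(65)=2012558, p(66)=2323520, p(67)=2679689, p(68)=3087735, p(69)=3554345, p(70)=4087968, p(71)=4697205, p(72)=5392783, p(73)=6185689, p(74)=7089500, p(75)=8118264, p(76)=9289091, p(77)=10619863, p(78)=12132164, p(79)=13848650, p(80)=15796476, p(81)=18004327, p(82)=20506255, p(83)=23338469, p(84)=26543660, p(85)=30167357, p(86)=34262962, p(87)=38887673, p(88)=44108109, p(89)=49995925, p(90)=56634173, p(91)=64112359, p(92)=72533807, p(93)=82010177, p(94)=92669720, p(95)=104651419, p(96)=118114304, p(97)=133230930, p(98)=150198136, p(99)=169229875, p(100)=190569292, p(101)=214481126, p(102)=241265379, p(103)=271248950, p(104)=304801365, p(105)=342325709, p(106)=384276336, p(107)=431149389, p(108)=483502844, p(109)=541946240, p(110)=607163746, p(111)=679903203, p(112)=761002156, p(113)=851376628, p(114)=952050665, p(115)=1064144451, p(116)=1188908248, p(117)=1327710076, p(118)=1482074143, p(119)=1653668665, p(120)=1844349560, p(121)=2056148051, p(122)=2291320912, p(123)=2552338241, p(124)=2841940500, p(125)=3163127352, p(126)=3519222692, p(127)=3913864295, p(128)=4351078600, p(129)=4835271870, p(130)=5371315400, p(131)=5964539504, p(132)=6620830889, p(133)=7346629512, p(134)=8149040695, p(135)=9035836076, p(136)=10015581680, p(137)=11097645016, p(138)=12292341831, p(139)=13610949895, p(140)=15065878135, p(141)=16670689208, p(142)=18440293320, p(143)=20390982757, p(144)=22540654445, p(145)=24908858009, p(146)=27517052599, p(147)=30388671978, p(148)=33549419497, p(149)=37027355200, p(150)=40853235313, p(151)=45060624582, p(152)=49686288421, p(153)=54770336324, p(154)=60356673280, p(155)=66493182097, p(156)=73232243759, p(157)=80630964769, p(158)=88751778802, p(159)=97662728555, p(160)=107438159466, p(161)=118159068427, p(162)=129913904637, p(163)=142798995930, p(164)=156919475295, p(165)=172389800255, p(166)=189334822579, p(167)=207890420102, p(168)=228204732751, p(169)=250438925115, p(170)=274768617130, p(171)=301384802048, p(172)=330495499613, p(173)=362326859895, p(174)=397125074750, p(175)=435157697830, p(176)=476715857290, p(177)=522115831195, p(178)=571701605655, p(179)=625846753120, p(180)=684957390936, p(181)=749474411781, p(182)=819876908323, p(183)=896684817527, p(184)=980462880430, p(185)=1071823774337, p(186)=1171432692373, p(187)=1280011042268, p(188)=1398341745571, p(189)=1527273599625, p(190)=1667727404093, p(191)=1820701100652, p(192)=1987276856363.
Final step: p(193) = p(192) + p(191) - p(188) - p(186) + p(181) + p(178) - p(171) - p(167) + p(158) + p(153) - p(142) - p(136) + p(123) + p(116) - p(101) - p(93) + p(76) + p(67) - p(48) - p(38) + p(17) + p(6)
= 1987276856363 + 1820701100652 - 1398341745571 - 1171432692373 + 749474411781 + 571701605655 - 301384802048 - 207890420102 + 88751778802 + 54770336324 - 18440293320 - 10015581680 + 2552338241 + 1188908248 - 214481126 - 82010177 + 9289091 + 2679689 - 147273 - 26015 + 297 + 11
= 2168627105469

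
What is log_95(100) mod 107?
72

Baby-step giant-step with step n = ⌈√107⌉ = 11.
Baby steps 95^j mod 107 (j:value) for j=0..10: 0:1, 1:95, 2:37, 3:91, 4:85, 5:50, 6:42, 7:31, 8:56, 9:77, 10:39.
Giant-step multiplier: 95^(-11) ≡ 95^(106-11) = 95^95 ≡ 8 (mod 107).
Giant steps γ_i = 100·8^i mod 107: γ_0=100, γ_1=51, γ_2=87, γ_3=54, γ_4=4, γ_5=32, γ_6=42 (in table at j=6).
x = i·n + j = 6·11 + 6 = 72.
Check: 95^72 ≡ 100 (mod 107).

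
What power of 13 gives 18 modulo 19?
9

Baby-step giant-step with step n = ⌈√19⌉ = 5.
Baby steps 13^j mod 19 (j:value) for j=0..4: 0:1, 1:13, 2:17, 3:12, 4:4.
Giant-step multiplier: 13^(-5) ≡ 13^(18-5) = 13^13 ≡ 15 (mod 19).
Giant steps γ_i = 18·15^i mod 19: γ_0=18, γ_1=4 (in table at j=4).
x = i·n + j = 1·5 + 4 = 9.
Check: 13^9 ≡ 18 (mod 19).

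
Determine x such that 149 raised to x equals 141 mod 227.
128

Baby-step giant-step with step n = ⌈√227⌉ = 16.
Baby steps 149^j mod 227 (j:value) for j=0..15: 0:1, 1:149, 2:182, 3:105, 4:209, 5:42, 6:129, 7:153, 8:97, 9:152, 10:175, 11:197, 12:70, 13:215, 14:28, 15:86.
Giant-step multiplier: 149^(-16) ≡ 149^(226-16) = 149^210 ≡ 69 (mod 227).
Giant steps γ_i = 141·69^i mod 227: γ_0=141, γ_1=195, γ_2=62, γ_3=192, γ_4=82, γ_5=210, γ_6=189, γ_7=102, γ_8=1 (in table at j=0).
x = i·n + j = 8·16 + 0 = 128.
Check: 149^128 ≡ 141 (mod 227).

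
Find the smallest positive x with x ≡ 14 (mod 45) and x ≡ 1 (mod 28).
869

Using Chinese Remainder Theorem:
M = 45 × 28 = 1260
M1 = 28, M2 = 45
y1 = 28^(-1) mod 45 = 37
y2 = 45^(-1) mod 28 = 5
x = (14×28×37 + 1×45×5) mod 1260 = 869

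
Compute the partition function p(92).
72533807

p(n) counts ways to write n as a sum of positive integers (order ignored).
Euler's pentagonal recurrence: p(k) = p(k-1) + p(k-2) - p(k-5) - p(k-7) + p(k-12) + p(k-15) - ... (offsets j(3j∓1)/2, signs ++--, p(0)=1, p(<0)=0).
DP table for k = 0..91: p(0)=1, p(1)=1, p(2)=2, p(3)=3, p(4)=5, p(5)=7, p(6)=11, p(7)=15, p(8)=22, p(9)=30, p(10)=42, p(11)=56, p(12)=77, p(13)=101, p(14)=135, p(15)=176, p(16)=231, p(17)=297, p(18)=385, p(19)=490, p(20)=627, p(21)=792, p(22)=1002, p(23)=1255, p(24)=1575, p(25)=1958, p(26)=2436, p(27)=3010, p(28)=3718, p(29)=4565, p(30)=5604, p(31)=6842, p(32)=8349, p(33)=10143, p(34)=12310, p(35)=14883, p(36)=17977, p(37)=21637, p(38)=26015, p(39)=31185, p(40)=37338, p(41)=44583, p(42)=53174, p(43)=63261, p(44)=75175, p(45)=89134, p(46)=105558, p(47)=124754, p(48)=147273, p(49)=173525, p(50)=204226, p(51)=239943, p(52)=281589, p(53)=329931, p(54)=386155, p(55)=451276, p(56)=526823, p(57)=614154, p(58)=715220, p(59)=831820, p(60)=966467, p(61)=1121505, p(62)=1300156, p(63)=1505499, p(64)=1741630, p(65)=2012558, p(66)=2323520, p(67)=2679689, p(68)=3087735, p(69)=3554345, p(70)=4087968, p(71)=4697205, p(72)=5392783, p(73)=6185689, p(74)=7089500, p(75)=8118264, p(76)=9289091, p(77)=10619863, p(78)=12132164, p(79)=13848650, p(80)=15796476, p(81)=18004327, p(82)=20506255, p(83)=23338469, p(84)=26543660, p(85)=30167357, p(86)=34262962, p(87)=38887673, p(88)=44108109, p(89)=49995925, p(90)=56634173, p(91)=64112359.
Final step: p(92) = p(91) + p(90) - p(87) - p(85) + p(80) + p(77) - p(70) - p(66) + p(57) + p(52) - p(41) - p(35) + p(22) + p(15) - p(0)
= 64112359 + 56634173 - 38887673 - 30167357 + 15796476 + 10619863 - 4087968 - 2323520 + 614154 + 281589 - 44583 - 14883 + 1002 + 176 - 1
= 72533807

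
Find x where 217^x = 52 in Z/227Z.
203

Baby-step giant-step with step n = ⌈√227⌉ = 16.
Baby steps 217^j mod 227 (j:value) for j=0..15: 0:1, 1:217, 2:100, 3:135, 4:12, 5:107, 6:65, 7:31, 8:144, 9:149, 10:99, 11:145, 12:139, 13:199, 14:53, 15:151.
Giant-step multiplier: 217^(-16) ≡ 217^(226-16) = 217^210 ≡ 23 (mod 227).
Giant steps γ_i = 52·23^i mod 227: γ_0=52, γ_1=61, γ_2=41, γ_3=35, γ_4=124, γ_5=128, γ_6=220, γ_7=66, γ_8=156, γ_9=183, γ_10=123, γ_11=105, γ_12=145 (in table at j=11).
x = i·n + j = 12·16 + 11 = 203.
Check: 217^203 ≡ 52 (mod 227).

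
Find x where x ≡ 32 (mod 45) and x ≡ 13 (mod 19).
32

Using Chinese Remainder Theorem:
M = 45 × 19 = 855
M1 = 19, M2 = 45
y1 = 19^(-1) mod 45 = 19
y2 = 45^(-1) mod 19 = 11
x = (32×19×19 + 13×45×11) mod 855 = 32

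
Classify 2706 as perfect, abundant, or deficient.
abundant

Proper divisors of 2706: sum = 1 + 2 + 3 + 6 + 11 + 22 + 33 + 41 + 66 + 82 + 123 + 246 + 451 + 902 + 1353 = 3342
Since 3342 > 2706, 2706 is abundant.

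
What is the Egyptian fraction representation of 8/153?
1/20 + 1/438 + 1/223380

Greedy algorithm:
8/153: ceiling(153/8) = 20, use 1/20
7/3060: ceiling(3060/7) = 438, use 1/438
1/223380: ceiling(223380/1) = 223380, use 1/223380
Result: 8/153 = 1/20 + 1/438 + 1/223380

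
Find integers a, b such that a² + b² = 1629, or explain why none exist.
27² + 30² (a=27, b=30)

Factorization: 1629 = 3^2 × 181
By Fermat: n is sum of two squares iff every prime p ≡ 3 (mod 4) appears to even power.
All primes ≡ 3 (mod 4) appear to even power.
Search a = 0, 1, 2, … for 1629 - a² a perfect square: first hit at a = 27: 1629 - 729 = 900 = 30².
1629 = 27² + 30² = 729 + 900 ✓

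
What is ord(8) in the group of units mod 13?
4

13 is prime, so ord(8) divides φ(13) = 12.
Divisors of 12: 1, 2, 3, 4, 6, 12.
Repeated squaring: 8^1 ≡ 8, 8^2 ≡ 12, 8^4 ≡ 1, 8^8 ≡ 1 (mod 13).
Test 8^d mod 13 for each divisor d in increasing order:
8^1 ≡ 8
8^2 ≡ 12
8^3 = 8^2·8^1 ≡ 5
8^4 ≡ 1  ← first divisor giving 1
The order is 4.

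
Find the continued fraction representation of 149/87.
[1; 1, 2, 2, 12]

Euclidean algorithm steps:
149 = 1 × 87 + 62
87 = 1 × 62 + 25
62 = 2 × 25 + 12
25 = 2 × 12 + 1
12 = 12 × 1 + 0
Continued fraction: [1; 1, 2, 2, 12]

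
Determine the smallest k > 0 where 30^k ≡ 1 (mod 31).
2

31 is prime, so ord(30) divides φ(31) = 30.
Divisors of 30: 1, 2, 3, 5, 6, 10, 15, 30.
Repeated squaring: 30^1 ≡ 30, 30^2 ≡ 1, 30^4 ≡ 1, 30^8 ≡ 1, 30^16 ≡ 1 (mod 31).
Test 30^d mod 31 for each divisor d in increasing order:
30^1 ≡ 30
30^2 ≡ 1  ← first divisor giving 1
The order is 2.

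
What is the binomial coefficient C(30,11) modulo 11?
2

Using Lucas' theorem:
Write n=30 and k=11 in base 11:
n in base 11: [2, 8]
k in base 11: [1, 0]
C(30,11) mod 11 = ∏ C(n_i, k_i) mod 11
Digit binomials (mod 11): C(2,1) = 2; C(8,0) = 1
Product: 2 × 1 = 2 ≡ 2 (mod 11)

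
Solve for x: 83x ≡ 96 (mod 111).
x ≡ 60 (mod 111)

gcd(83, 111) = 1, which divides 96, so solutions exist.
Find 83^(-1) mod 111 by the extended Euclidean algorithm:
111 = 1 × 83 + 28  ⟹  28 = (1)·111 + (-1)·83
83 = 2 × 28 + 27  ⟹  27 = (-2)·111 + (3)·83
28 = 1 × 27 + 1  ⟹  1 = (3)·111 + (-4)·83
So (-4)·83 ≡ 1 (mod 111), i.e. 83^(-1) ≡ -4 ≡ 107 (mod 111).
x ≡ 107 × 96 = 10272 ≡ 60 (mod 111).
Check: 83 × 60 = 4980 ≡ 96 (mod 111).
Unique solution: x ≡ 60 (mod 111)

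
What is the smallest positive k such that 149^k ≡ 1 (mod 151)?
30

151 is prime, so ord(149) divides φ(151) = 150.
Divisors of 150: 1, 2, 3, 5, 6, 10, 15, 25, 30, 50, 75, 150.
Repeated squaring: 149^1 ≡ 149, 149^2 ≡ 4, 149^4 ≡ 16, 149^8 ≡ 105, 149^16 ≡ 2, 149^32 ≡ 4, 149^64 ≡ 16, 149^128 ≡ 105 (mod 151).
Test 149^d mod 151 for each divisor d in increasing order:
149^1 ≡ 149
149^2 ≡ 4
149^3 = 149^2·149^1 ≡ 143
149^5 = 149^4·149^1 ≡ 119
149^6 = 149^4·149^2 ≡ 64
149^10 = 149^8·149^2 ≡ 118
149^15 = 149^8·149^4·149^2·149^1 ≡ 150
149^25 = 149^16·149^8·149^1 ≡ 33
149^30 = 149^16·149^8·149^4·149^2 ≡ 1  ← first divisor giving 1
The order is 30.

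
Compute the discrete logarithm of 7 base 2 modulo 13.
11

Baby-step giant-step with step n = ⌈√13⌉ = 4.
Baby steps 2^j mod 13 (j:value) for j=0..3: 0:1, 1:2, 2:4, 3:8.
Giant-step multiplier: 2^(-4) ≡ 2^(12-4) = 2^8 ≡ 9 (mod 13).
Giant steps γ_i = 7·9^i mod 13: γ_0=7, γ_1=11, γ_2=8 (in table at j=3).
x = i·n + j = 2·4 + 3 = 11.
Check: 2^11 ≡ 7 (mod 13).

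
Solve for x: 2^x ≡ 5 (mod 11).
4

Baby-step giant-step with step n = ⌈√11⌉ = 4.
Baby steps 2^j mod 11 (j:value) for j=0..3: 0:1, 1:2, 2:4, 3:8.
Giant-step multiplier: 2^(-4) ≡ 2^(10-4) = 2^6 ≡ 9 (mod 11).
Giant steps γ_i = 5·9^i mod 11: γ_0=5, γ_1=1 (in table at j=0).
x = i·n + j = 1·4 + 0 = 4.
Check: 2^4 ≡ 5 (mod 11).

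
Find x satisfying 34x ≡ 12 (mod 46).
x ≡ 22 (mod 23)

gcd(34, 46) = 2, which divides 12, so solutions exist.
Divide through by 2: 17x ≡ 6 (mod 23).
Find 17^(-1) mod 23 by the extended Euclidean algorithm:
23 = 1 × 17 + 6  ⟹  6 = (1)·23 + (-1)·17
17 = 2 × 6 + 5  ⟹  5 = (-2)·23 + (3)·17
6 = 1 × 5 + 1  ⟹  1 = (3)·23 + (-4)·17
So (-4)·17 ≡ 1 (mod 23), i.e. 17^(-1) ≡ -4 ≡ 19 (mod 23).
x ≡ 19 × 6 = 114 ≡ 22 (mod 23).
Check: 34 × 22 = 748 ≡ 12 (mod 46).
x ≡ 22 (mod 23), giving 2 solutions mod 46.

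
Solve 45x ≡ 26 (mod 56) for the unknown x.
x ≡ 18 (mod 56)

gcd(45, 56) = 1, which divides 26, so solutions exist.
Find 45^(-1) mod 56 by the extended Euclidean algorithm:
56 = 1 × 45 + 11  ⟹  11 = (1)·56 + (-1)·45
45 = 4 × 11 + 1  ⟹  1 = (-4)·56 + (5)·45
So (5)·45 ≡ 1 (mod 56), i.e. 45^(-1) ≡ 5 (mod 56).
x ≡ 5 × 26 = 130 ≡ 18 (mod 56).
Check: 45 × 18 = 810 ≡ 26 (mod 56).
Unique solution: x ≡ 18 (mod 56)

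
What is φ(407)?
360

407 = 11 × 37
φ(n) = n × ∏(1 - 1/p) for each prime p dividing n
φ(407) = 407 × (1 - 1/11) × (1 - 1/37) = 360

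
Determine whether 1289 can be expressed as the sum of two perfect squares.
8² + 35² (a=8, b=35)

Factorization: 1289 = 1289
By Fermat: n is sum of two squares iff every prime p ≡ 3 (mod 4) appears to even power.
All primes ≡ 3 (mod 4) appear to even power.
Search a = 0, 1, 2, … for 1289 - a² a perfect square: first hit at a = 8: 1289 - 64 = 1225 = 35².
1289 = 8² + 35² = 64 + 1225 ✓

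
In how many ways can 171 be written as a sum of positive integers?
301384802048

p(n) counts ways to write n as a sum of positive integers (order ignored).
Euler's pentagonal recurrence: p(k) = p(k-1) + p(k-2) - p(k-5) - p(k-7) + p(k-12) + p(k-15) - ... (offsets j(3j∓1)/2, signs ++--, p(0)=1, p(<0)=0).
DP table for k = 0..170: p(0)=1, p(1)=1, p(2)=2, p(3)=3, p(4)=5, p(5)=7, p(6)=11, p(7)=15, p(8)=22, p(9)=30, p(10)=42, p(11)=56, p(12)=77, p(13)=101, p(14)=135, p(15)=176, p(16)=231, p(17)=297, p(18)=385, p(19)=490, p(20)=627, p(21)=792, p(22)=1002, p(23)=1255, p(24)=1575, p(25)=1958, p(26)=2436, p(27)=3010, p(28)=3718, p(29)=4565, p(30)=5604, p(31)=6842, p(32)=8349, p(33)=10143, p(34)=12310, p(35)=14883, p(36)=17977, p(37)=21637, p(38)=26015, p(39)=31185, p(40)=37338, p(41)=44583, p(42)=53174, p(43)=63261, p(44)=75175, p(45)=89134, p(46)=105558, p(47)=124754, p(48)=147273, p(49)=173525, p(50)=204226, p(51)=239943, p(52)=281589, p(53)=329931, p(54)=386155, p(55)=451276, p(56)=526823, p(57)=614154, p(58)=715220, p(59)=831820, p(60)=966467, p(61)=1121505, p(62)=1300156, p(63)=1505499, p(64)=1741630, p(65)=2012558, p(66)=2323520, p(67)=2679689, p(68)=3087735, p(69)=3554345, p(70)=4087968, p(71)=4697205, p(72)=5392783, p(73)=6185689, p(74)=7089500, p(75)=8118264, p(76)=9289091, p(77)=10619863, p(78)=12132164, p(79)=13848650, p(80)=15796476, p(81)=18004327, p(82)=20506255, p(83)=23338469, p(84)=26543660, p(85)=30167357, p(86)=34262962, p(87)=38887673, p(88)=44108109, p(89)=49995925, p(90)=56634173, p(91)=64112359, p(92)=72533807, p(93)=82010177, p(94)=92669720, p(95)=104651419, p(96)=118114304, p(97)=133230930, p(98)=150198136, p(99)=169229875, p(100)=190569292, p(101)=214481126, p(102)=241265379, p(103)=271248950, p(104)=304801365, p(105)=342325709, p(106)=384276336, p(107)=431149389, p(108)=483502844, p(109)=541946240, p(110)=607163746, p(111)=679903203, p(112)=761002156, p(113)=851376628, p(114)=952050665, p(115)=1064144451, p(116)=1188908248, p(117)=1327710076, p(118)=1482074143, p(119)=1653668665, p(120)=1844349560, p(121)=2056148051, p(122)=2291320912, p(123)=2552338241, p(124)=2841940500, p(125)=3163127352, p(126)=3519222692, p(127)=3913864295, p(128)=4351078600, p(129)=4835271870, p(130)=5371315400, p(131)=5964539504, p(132)=6620830889, p(133)=7346629512, p(134)=8149040695, p(135)=9035836076, p(136)=10015581680, p(137)=11097645016, p(138)=12292341831, p(139)=13610949895, p(140)=15065878135, p(141)=16670689208, p(142)=18440293320, p(143)=20390982757, p(144)=22540654445, p(145)=24908858009, p(146)=27517052599, p(147)=30388671978, p(148)=33549419497, p(149)=37027355200, p(150)=40853235313, p(151)=45060624582, p(152)=49686288421, p(153)=54770336324, p(154)=60356673280, p(155)=66493182097, p(156)=73232243759, p(157)=80630964769, p(158)=88751778802, p(159)=97662728555, p(160)=107438159466, p(161)=118159068427, p(162)=129913904637, p(163)=142798995930, p(164)=156919475295, p(165)=172389800255, p(166)=189334822579, p(167)=207890420102, p(168)=228204732751, p(169)=250438925115, p(170)=274768617130.
Final step: p(171) = p(170) + p(169) - p(166) - p(164) + p(159) + p(156) - p(149) - p(145) + p(136) + p(131) - p(120) - p(114) + p(101) + p(94) - p(79) - p(71) + p(54) + p(45) - p(26) - p(16)
= 274768617130 + 250438925115 - 189334822579 - 156919475295 + 97662728555 + 73232243759 - 37027355200 - 24908858009 + 10015581680 + 5964539504 - 1844349560 - 952050665 + 214481126 + 92669720 - 13848650 - 4697205 + 386155 + 89134 - 2436 - 231
= 301384802048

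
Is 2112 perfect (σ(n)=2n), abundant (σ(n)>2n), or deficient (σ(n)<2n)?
abundant

Proper divisors of 2112: sum = 1 + 2 + 3 + 4 + 6 + 8 + 11 + 12 + ... + 352 + 528 + 704 + 1056 (27 divisors) = 3984
Since 3984 > 2112, 2112 is abundant.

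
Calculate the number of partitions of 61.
1121505

p(n) counts ways to write n as a sum of positive integers (order ignored).
Euler's pentagonal recurrence: p(k) = p(k-1) + p(k-2) - p(k-5) - p(k-7) + p(k-12) + p(k-15) - ... (offsets j(3j∓1)/2, signs ++--, p(0)=1, p(<0)=0).
DP table for k = 0..60: p(0)=1, p(1)=1, p(2)=2, p(3)=3, p(4)=5, p(5)=7, p(6)=11, p(7)=15, p(8)=22, p(9)=30, p(10)=42, p(11)=56, p(12)=77, p(13)=101, p(14)=135, p(15)=176, p(16)=231, p(17)=297, p(18)=385, p(19)=490, p(20)=627, p(21)=792, p(22)=1002, p(23)=1255, p(24)=1575, p(25)=1958, p(26)=2436, p(27)=3010, p(28)=3718, p(29)=4565, p(30)=5604, p(31)=6842, p(32)=8349, p(33)=10143, p(34)=12310, p(35)=14883, p(36)=17977, p(37)=21637, p(38)=26015, p(39)=31185, p(40)=37338, p(41)=44583, p(42)=53174, p(43)=63261, p(44)=75175, p(45)=89134, p(46)=105558, p(47)=124754, p(48)=147273, p(49)=173525, p(50)=204226, p(51)=239943, p(52)=281589, p(53)=329931, p(54)=386155, p(55)=451276, p(56)=526823, p(57)=614154, p(58)=715220, p(59)=831820, p(60)=966467.
Final step: p(61) = p(60) + p(59) - p(56) - p(54) + p(49) + p(46) - p(39) - p(35) + p(26) + p(21) - p(10) - p(4)
= 966467 + 831820 - 526823 - 386155 + 173525 + 105558 - 31185 - 14883 + 2436 + 792 - 42 - 5
= 1121505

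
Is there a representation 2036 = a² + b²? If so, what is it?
10² + 44² (a=10, b=44)

Factorization: 2036 = 2^2 × 509
By Fermat: n is sum of two squares iff every prime p ≡ 3 (mod 4) appears to even power.
All primes ≡ 3 (mod 4) appear to even power.
Search a = 0, 1, 2, … for 2036 - a² a perfect square: first hit at a = 10: 2036 - 100 = 1936 = 44².
2036 = 10² + 44² = 100 + 1936 ✓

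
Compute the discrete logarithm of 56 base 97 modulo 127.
19

Baby-step giant-step with step n = ⌈√127⌉ = 12.
Baby steps 97^j mod 127 (j:value) for j=0..11: 0:1, 1:97, 2:11, 3:51, 4:121, 5:53, 6:61, 7:75, 8:36, 9:63, 10:15, 11:58.
Giant-step multiplier: 97^(-12) ≡ 97^(126-12) = 97^114 ≡ 117 (mod 127).
Giant steps γ_i = 56·117^i mod 127: γ_0=56, γ_1=75 (in table at j=7).
x = i·n + j = 1·12 + 7 = 19.
Check: 97^19 ≡ 56 (mod 127).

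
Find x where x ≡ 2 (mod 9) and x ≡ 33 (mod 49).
425

Using Chinese Remainder Theorem:
M = 9 × 49 = 441
M1 = 49, M2 = 9
y1 = 49^(-1) mod 9 = 7
y2 = 9^(-1) mod 49 = 11
x = (2×49×7 + 33×9×11) mod 441 = 425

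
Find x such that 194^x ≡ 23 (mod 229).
139

Baby-step giant-step with step n = ⌈√229⌉ = 16.
Baby steps 194^j mod 229 (j:value) for j=0..15: 0:1, 1:194, 2:80, 3:177, 4:217, 5:191, 6:185, 7:166, 8:144, 9:227, 10:70, 11:69, 12:104, 13:24, 14:76, 15:88.
Giant-step multiplier: 194^(-16) ≡ 194^(228-16) = 194^212 ≡ 20 (mod 229).
Giant steps γ_i = 23·20^i mod 229: γ_0=23, γ_1=2, γ_2=40, γ_3=113, γ_4=199, γ_5=87, γ_6=137, γ_7=221, γ_8=69 (in table at j=11).
x = i·n + j = 8·16 + 11 = 139.
Check: 194^139 ≡ 23 (mod 229).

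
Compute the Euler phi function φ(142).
70

142 = 2 × 71
φ(n) = n × ∏(1 - 1/p) for each prime p dividing n
φ(142) = 142 × (1 - 1/2) × (1 - 1/71) = 70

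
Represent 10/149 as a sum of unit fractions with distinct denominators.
1/15 + 1/2235

Greedy algorithm:
10/149: ceiling(149/10) = 15, use 1/15
1/2235: ceiling(2235/1) = 2235, use 1/2235
Result: 10/149 = 1/15 + 1/2235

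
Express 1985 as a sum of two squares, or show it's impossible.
7² + 44² (a=7, b=44)

Factorization: 1985 = 5 × 397
By Fermat: n is sum of two squares iff every prime p ≡ 3 (mod 4) appears to even power.
All primes ≡ 3 (mod 4) appear to even power.
Search a = 0, 1, 2, … for 1985 - a² a perfect square: first hit at a = 7: 1985 - 49 = 1936 = 44².
1985 = 7² + 44² = 49 + 1936 ✓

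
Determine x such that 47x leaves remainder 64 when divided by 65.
x ≡ 47 (mod 65)

gcd(47, 65) = 1, which divides 64, so solutions exist.
Find 47^(-1) mod 65 by the extended Euclidean algorithm:
65 = 1 × 47 + 18  ⟹  18 = (1)·65 + (-1)·47
47 = 2 × 18 + 11  ⟹  11 = (-2)·65 + (3)·47
18 = 1 × 11 + 7  ⟹  7 = (3)·65 + (-4)·47
11 = 1 × 7 + 4  ⟹  4 = (-5)·65 + (7)·47
7 = 1 × 4 + 3  ⟹  3 = (8)·65 + (-11)·47
4 = 1 × 3 + 1  ⟹  1 = (-13)·65 + (18)·47
So (18)·47 ≡ 1 (mod 65), i.e. 47^(-1) ≡ 18 (mod 65).
x ≡ 18 × 64 = 1152 ≡ 47 (mod 65).
Check: 47 × 47 = 2209 ≡ 64 (mod 65).
Unique solution: x ≡ 47 (mod 65)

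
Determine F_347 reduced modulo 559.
349

Matrix identity: Q^n = [[F_(n+1), F_n], [F_n, F_(n-1)]] with Q = [[1,1],[1,0]].
n = 347 = 101011011₂. Square-and-multiply, entries mod 559:
Q^1 = [[1,1],[1,0]]
Q^2 = (Q^1)² = [[2,1],[1,1]]
Q^5 = (Q^2)²·Q = [[8,5],[5,3]]
Q^10 = (Q^5)² = [[89,55],[55,34]]
Q^21 = (Q^10)²·Q = [[382,325],[325,57]]
Q^43 = (Q^21)²·Q = [[129,558],[558,130]]
Q^86 = (Q^43)² = [[431,300],[300,131]]
Q^173 = (Q^86)²·Q = [[515,174],[174,341]]
Q^347 = (Q^173)²·Q = [[40,349],[349,250]]
F_347 mod 559 = Q^347[0][1] = 349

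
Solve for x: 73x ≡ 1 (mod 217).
110

gcd(73, 217) = 1, so the inverse exists.
Extended Euclidean algorithm on (217, 73):
217 = 2 × 73 + 71  ⟹  71 = (1)·217 + (-2)·73
73 = 1 × 71 + 2  ⟹  2 = (-1)·217 + (3)·73
71 = 35 × 2 + 1  ⟹  1 = (36)·217 + (-107)·73
So (-107)·73 ≡ 1 (mod 217), i.e. 73^(-1) ≡ -107 ≡ 110 (mod 217).
Check: 73 × 110 = 8030 ≡ 1 (mod 217)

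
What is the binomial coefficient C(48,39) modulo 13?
1

Using Lucas' theorem:
Write n=48 and k=39 in base 13:
n in base 13: [3, 9]
k in base 13: [3, 0]
C(48,39) mod 13 = ∏ C(n_i, k_i) mod 13
Digit binomials (mod 13): C(3,3) = 1; C(9,0) = 1
Product: 1 × 1 = 1 ≡ 1 (mod 13)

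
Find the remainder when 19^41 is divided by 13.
2

Repeated squaring. Binary of 41 = 101001.
19^1 ≡ 6 (mod 13); 19^2 ≡ 10 (mod 13); 19^4 ≡ 9 (mod 13); 19^8 ≡ 3 (mod 13); 19^16 ≡ 9 (mod 13); 19^32 ≡ 3 (mod 13)
19^41 = 19^1 × 19^8 × 19^32 ≡ 2 (mod 13)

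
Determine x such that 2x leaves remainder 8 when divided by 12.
x ≡ 4 (mod 6)

gcd(2, 12) = 2, which divides 8, so solutions exist.
Divide through by 2: x ≡ 4 (mod 6).
The coefficient of x is now 1, so x ≡ 4 (mod 6).
Check: 2 × 4 = 8 ≡ 8 (mod 12).
x ≡ 4 (mod 6), giving 2 solutions mod 12.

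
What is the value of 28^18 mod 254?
128

Repeated squaring. Binary of 18 = 10010.
28^1 ≡ 28 (mod 254); 28^2 ≡ 22 (mod 254); 28^4 ≡ 230 (mod 254); 28^8 ≡ 68 (mod 254); 28^16 ≡ 52 (mod 254)
28^18 = 28^2 × 28^16 ≡ 128 (mod 254)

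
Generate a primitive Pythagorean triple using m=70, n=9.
(4819, 1260, 4981)

Euclid's formula: a = m² - n², b = 2mn, c = m² + n²
m = 70, n = 9
a = 70² - 9² = 4900 - 81 = 4819
b = 2 × 70 × 9 = 1260
c = 70² + 9² = 4900 + 81 = 4981
Verification: 4819² + 1260² = 23222761 + 1587600 = 24810361 = 4981² ✓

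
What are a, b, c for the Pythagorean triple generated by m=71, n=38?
(3597, 5396, 6485)

Euclid's formula: a = m² - n², b = 2mn, c = m² + n²
m = 71, n = 38
a = 71² - 38² = 5041 - 1444 = 3597
b = 2 × 71 × 38 = 5396
c = 71² + 38² = 5041 + 1444 = 6485
Verification: 3597² + 5396² = 12938409 + 29116816 = 42055225 = 6485² ✓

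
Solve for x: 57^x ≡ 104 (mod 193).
183

Baby-step giant-step with step n = ⌈√193⌉ = 14.
Baby steps 57^j mod 193 (j:value) for j=0..13: 0:1, 1:57, 2:161, 3:106, 4:59, 5:82, 6:42, 7:78, 8:7, 9:13, 10:162, 11:163, 12:27, 13:188.
Giant-step multiplier: 57^(-14) ≡ 57^(192-14) = 57^178 ≡ 86 (mod 193).
Giant steps γ_i = 104·86^i mod 193: γ_0=104, γ_1=66, γ_2=79, γ_3=39, γ_4=73, γ_5=102, γ_6=87, γ_7=148, γ_8=183, γ_9=105, γ_10=152, γ_11=141, γ_12=160, γ_13=57 (in table at j=1).
x = i·n + j = 13·14 + 1 = 183.
Check: 57^183 ≡ 104 (mod 193).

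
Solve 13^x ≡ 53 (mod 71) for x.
67

Baby-step giant-step with step n = ⌈√71⌉ = 9.
Baby steps 13^j mod 71 (j:value) for j=0..8: 0:1, 1:13, 2:27, 3:67, 4:19, 5:34, 6:16, 7:66, 8:6.
Giant-step multiplier: 13^(-9) ≡ 13^(70-9) = 13^61 ≡ 61 (mod 71).
Giant steps γ_i = 53·61^i mod 71: γ_0=53, γ_1=38, γ_2=46, γ_3=37, γ_4=56, γ_5=8, γ_6=62, γ_7=19 (in table at j=4).
x = i·n + j = 7·9 + 4 = 67.
Check: 13^67 ≡ 53 (mod 71).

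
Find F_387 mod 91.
44

Matrix identity: Q^n = [[F_(n+1), F_n], [F_n, F_(n-1)]] with Q = [[1,1],[1,0]].
n = 387 = 110000011₂. Square-and-multiply, entries mod 91:
Q^1 = [[1,1],[1,0]]
Q^3 = (Q^1)²·Q = [[3,2],[2,1]]
Q^6 = (Q^3)² = [[13,8],[8,5]]
Q^12 = (Q^6)² = [[51,53],[53,89]]
Q^24 = (Q^12)² = [[41,49],[49,83]]
Q^48 = (Q^24)² = [[78,70],[70,8]]
Q^96 = (Q^48)² = [[64,14],[14,50]]
Q^193 = (Q^96)²·Q = [[64,15],[15,49]]
Q^387 = (Q^193)²·Q = [[10,44],[44,57]]
F_387 mod 91 = Q^387[0][1] = 44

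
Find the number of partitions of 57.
614154

p(n) counts ways to write n as a sum of positive integers (order ignored).
Euler's pentagonal recurrence: p(k) = p(k-1) + p(k-2) - p(k-5) - p(k-7) + p(k-12) + p(k-15) - ... (offsets j(3j∓1)/2, signs ++--, p(0)=1, p(<0)=0).
DP table for k = 0..56: p(0)=1, p(1)=1, p(2)=2, p(3)=3, p(4)=5, p(5)=7, p(6)=11, p(7)=15, p(8)=22, p(9)=30, p(10)=42, p(11)=56, p(12)=77, p(13)=101, p(14)=135, p(15)=176, p(16)=231, p(17)=297, p(18)=385, p(19)=490, p(20)=627, p(21)=792, p(22)=1002, p(23)=1255, p(24)=1575, p(25)=1958, p(26)=2436, p(27)=3010, p(28)=3718, p(29)=4565, p(30)=5604, p(31)=6842, p(32)=8349, p(33)=10143, p(34)=12310, p(35)=14883, p(36)=17977, p(37)=21637, p(38)=26015, p(39)=31185, p(40)=37338, p(41)=44583, p(42)=53174, p(43)=63261, p(44)=75175, p(45)=89134, p(46)=105558, p(47)=124754, p(48)=147273, p(49)=173525, p(50)=204226, p(51)=239943, p(52)=281589, p(53)=329931, p(54)=386155, p(55)=451276, p(56)=526823.
Final step: p(57) = p(56) + p(55) - p(52) - p(50) + p(45) + p(42) - p(35) - p(31) + p(22) + p(17) - p(6) - p(0)
= 526823 + 451276 - 281589 - 204226 + 89134 + 53174 - 14883 - 6842 + 1002 + 297 - 11 - 1
= 614154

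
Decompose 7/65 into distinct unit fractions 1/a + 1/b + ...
1/10 + 1/130

Greedy algorithm:
7/65: ceiling(65/7) = 10, use 1/10
1/130: ceiling(130/1) = 130, use 1/130
Result: 7/65 = 1/10 + 1/130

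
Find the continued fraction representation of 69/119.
[0; 1, 1, 2, 1, 1, 1, 2, 2]

Euclidean algorithm steps:
69 = 0 × 119 + 69
119 = 1 × 69 + 50
69 = 1 × 50 + 19
50 = 2 × 19 + 12
19 = 1 × 12 + 7
12 = 1 × 7 + 5
7 = 1 × 5 + 2
5 = 2 × 2 + 1
2 = 2 × 1 + 0
Continued fraction: [0; 1, 1, 2, 1, 1, 1, 2, 2]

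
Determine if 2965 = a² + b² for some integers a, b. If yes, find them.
7² + 54² (a=7, b=54)

Factorization: 2965 = 5 × 593
By Fermat: n is sum of two squares iff every prime p ≡ 3 (mod 4) appears to even power.
All primes ≡ 3 (mod 4) appear to even power.
Search a = 0, 1, 2, … for 2965 - a² a perfect square: first hit at a = 7: 2965 - 49 = 2916 = 54².
2965 = 7² + 54² = 49 + 2916 ✓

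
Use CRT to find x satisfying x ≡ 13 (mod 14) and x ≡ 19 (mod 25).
69

Using Chinese Remainder Theorem:
M = 14 × 25 = 350
M1 = 25, M2 = 14
y1 = 25^(-1) mod 14 = 9
y2 = 14^(-1) mod 25 = 9
x = (13×25×9 + 19×14×9) mod 350 = 69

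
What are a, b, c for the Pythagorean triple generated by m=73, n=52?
(2625, 7592, 8033)

Euclid's formula: a = m² - n², b = 2mn, c = m² + n²
m = 73, n = 52
a = 73² - 52² = 5329 - 2704 = 2625
b = 2 × 73 × 52 = 7592
c = 73² + 52² = 5329 + 2704 = 8033
Verification: 2625² + 7592² = 6890625 + 57638464 = 64529089 = 8033² ✓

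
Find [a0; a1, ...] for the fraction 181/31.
[5; 1, 5, 5]

Euclidean algorithm steps:
181 = 5 × 31 + 26
31 = 1 × 26 + 5
26 = 5 × 5 + 1
5 = 5 × 1 + 0
Continued fraction: [5; 1, 5, 5]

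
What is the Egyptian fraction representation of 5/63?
1/13 + 1/410 + 1/335790

Greedy algorithm:
5/63: ceiling(63/5) = 13, use 1/13
2/819: ceiling(819/2) = 410, use 1/410
1/335790: ceiling(335790/1) = 335790, use 1/335790
Result: 5/63 = 1/13 + 1/410 + 1/335790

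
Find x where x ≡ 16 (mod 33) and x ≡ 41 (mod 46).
1237

Using Chinese Remainder Theorem:
M = 33 × 46 = 1518
M1 = 46, M2 = 33
y1 = 46^(-1) mod 33 = 28
y2 = 33^(-1) mod 46 = 7
x = (16×46×28 + 41×33×7) mod 1518 = 1237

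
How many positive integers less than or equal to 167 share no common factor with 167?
166

167 = 167
φ(n) = n × ∏(1 - 1/p) for each prime p dividing n
φ(167) = 167 × (1 - 1/167) = 166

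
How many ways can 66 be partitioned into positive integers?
2323520

p(n) counts ways to write n as a sum of positive integers (order ignored).
Euler's pentagonal recurrence: p(k) = p(k-1) + p(k-2) - p(k-5) - p(k-7) + p(k-12) + p(k-15) - ... (offsets j(3j∓1)/2, signs ++--, p(0)=1, p(<0)=0).
DP table for k = 0..65: p(0)=1, p(1)=1, p(2)=2, p(3)=3, p(4)=5, p(5)=7, p(6)=11, p(7)=15, p(8)=22, p(9)=30, p(10)=42, p(11)=56, p(12)=77, p(13)=101, p(14)=135, p(15)=176, p(16)=231, p(17)=297, p(18)=385, p(19)=490, p(20)=627, p(21)=792, p(22)=1002, p(23)=1255, p(24)=1575, p(25)=1958, p(26)=2436, p(27)=3010, p(28)=3718, p(29)=4565, p(30)=5604, p(31)=6842, p(32)=8349, p(33)=10143, p(34)=12310, p(35)=14883, p(36)=17977, p(37)=21637, p(38)=26015, p(39)=31185, p(40)=37338, p(41)=44583, p(42)=53174, p(43)=63261, p(44)=75175, p(45)=89134, p(46)=105558, p(47)=124754, p(48)=147273, p(49)=173525, p(50)=204226, p(51)=239943, p(52)=281589, p(53)=329931, p(54)=386155, p(55)=451276, p(56)=526823, p(57)=614154, p(58)=715220, p(59)=831820, p(60)=966467, p(61)=1121505, p(62)=1300156, p(63)=1505499, p(64)=1741630, p(65)=2012558.
Final step: p(66) = p(65) + p(64) - p(61) - p(59) + p(54) + p(51) - p(44) - p(40) + p(31) + p(26) - p(15) - p(9)
= 2012558 + 1741630 - 1121505 - 831820 + 386155 + 239943 - 75175 - 37338 + 6842 + 2436 - 176 - 30
= 2323520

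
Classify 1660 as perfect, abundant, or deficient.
abundant

Proper divisors of 1660: sum = 1 + 2 + 4 + 5 + 10 + 20 + 83 + 166 + 332 + 415 + 830 = 1868
Since 1868 > 1660, 1660 is abundant.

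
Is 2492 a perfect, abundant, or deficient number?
abundant

Proper divisors of 2492: sum = 1 + 2 + 4 + 7 + 14 + 28 + 89 + 178 + 356 + 623 + 1246 = 2548
Since 2548 > 2492, 2492 is abundant.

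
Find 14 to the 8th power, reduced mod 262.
172

Repeated squaring. Binary of 8 = 1000.
14^1 ≡ 14 (mod 262); 14^2 ≡ 196 (mod 262); 14^4 ≡ 164 (mod 262); 14^8 ≡ 172 (mod 262)
14^8 = 14^8 ≡ 172 (mod 262)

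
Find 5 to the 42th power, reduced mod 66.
25

Repeated squaring. Binary of 42 = 101010.
5^1 ≡ 5 (mod 66); 5^2 ≡ 25 (mod 66); 5^4 ≡ 31 (mod 66); 5^8 ≡ 37 (mod 66); 5^16 ≡ 49 (mod 66); 5^32 ≡ 25 (mod 66)
5^42 = 5^2 × 5^8 × 5^32 ≡ 25 (mod 66)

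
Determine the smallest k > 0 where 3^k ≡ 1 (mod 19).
18

19 is prime, so ord(3) divides φ(19) = 18.
Divisors of 18: 1, 2, 3, 6, 9, 18.
Repeated squaring: 3^1 ≡ 3, 3^2 ≡ 9, 3^4 ≡ 5, 3^8 ≡ 6, 3^16 ≡ 17 (mod 19).
Test 3^d mod 19 for each divisor d in increasing order:
3^1 ≡ 3
3^2 ≡ 9
3^3 = 3^2·3^1 ≡ 8
3^6 = 3^4·3^2 ≡ 7
3^9 = 3^8·3^1 ≡ 18
3^18 = 3^16·3^2 ≡ 1  ← first divisor giving 1
The order is 18.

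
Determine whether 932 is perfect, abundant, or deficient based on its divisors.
deficient

Proper divisors of 932: sum = 1 + 2 + 4 + 233 + 466 = 706
Since 706 < 932, 932 is deficient.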